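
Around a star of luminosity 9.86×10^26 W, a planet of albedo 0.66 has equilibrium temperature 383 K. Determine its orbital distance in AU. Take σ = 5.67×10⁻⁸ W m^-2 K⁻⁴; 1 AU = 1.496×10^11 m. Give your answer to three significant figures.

Energy balance gives S = 4σT⁴/(1−α) = 14350 W m^-2.
From L = 4πd²S, d = √(9.86×10^26/(4π·14350)) = 7.394×10^10 m = 0.4942 AU.

0.494 AU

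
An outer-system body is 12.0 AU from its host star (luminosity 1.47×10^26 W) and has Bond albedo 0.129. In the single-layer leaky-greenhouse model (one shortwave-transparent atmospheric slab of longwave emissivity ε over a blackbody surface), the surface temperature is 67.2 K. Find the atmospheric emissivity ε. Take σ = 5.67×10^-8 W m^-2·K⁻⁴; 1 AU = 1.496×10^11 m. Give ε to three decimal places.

0.633

Orbital distance: d = 12.0 AU = 1.795×10^12 m.
Spreading L over a sphere of radius d: S = 1.47×10^26/(4π·1.80×10^12²) = 3.630 W m^-2.
Effective temperature: T_e = [S(1−α)/(4σ)]^(1/4) = 61.10 K.
Inverting T_s⁴ = 2T_e⁴/(2−ε): (T_e/T_s)⁴ = 0.6836, so ε = 2(1 − 0.6836) = 0.6329.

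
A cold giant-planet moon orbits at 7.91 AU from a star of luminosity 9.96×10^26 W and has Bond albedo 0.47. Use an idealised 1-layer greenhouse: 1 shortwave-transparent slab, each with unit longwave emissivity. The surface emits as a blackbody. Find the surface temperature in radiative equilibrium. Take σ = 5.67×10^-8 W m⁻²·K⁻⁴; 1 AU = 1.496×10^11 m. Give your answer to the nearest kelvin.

d = 7.91 × 1.496×10^11 m = 1.183×10^12 m.
Flux at the orbit: S = L/(4πd²) = 9.96×10^26/(4π·(1.18×10^12)²) = 56.60 W m⁻².
Top-of-atmosphere balance: σT_e⁴ = S(1−α)/4 = 7.500 W m⁻² → T_e = 107.2 K.
With N = 1 opaque layers, T_s = (N+1)^(1/4)·T_e = 2^(1/4)·107.2 = 127.5 K.

128 kelvin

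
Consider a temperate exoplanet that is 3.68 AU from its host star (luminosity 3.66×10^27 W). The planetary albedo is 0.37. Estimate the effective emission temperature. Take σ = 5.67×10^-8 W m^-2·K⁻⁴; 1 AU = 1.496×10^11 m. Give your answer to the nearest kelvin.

d = 3.68 × 1.496×10^11 m = 5.505×10^11 m.
Spreading L over a sphere of radius d: S = 3.66×10^27/(4π·5.51×10^11²) = 961.0 W m^-2.
Averaging over the sphere, the absorbed flux is S(1−α)/4 = 151.4 W m^-2.
Balancing against σT⁴: T = (151.4/5.67×10⁻⁸)^(1/4) = 227.3 K.

227 kelvin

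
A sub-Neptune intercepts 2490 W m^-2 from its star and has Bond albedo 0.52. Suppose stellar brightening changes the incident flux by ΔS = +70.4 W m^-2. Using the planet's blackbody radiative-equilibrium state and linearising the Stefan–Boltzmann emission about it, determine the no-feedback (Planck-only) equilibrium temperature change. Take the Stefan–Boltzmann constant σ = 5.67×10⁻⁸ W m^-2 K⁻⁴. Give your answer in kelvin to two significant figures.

Reference equilibrium: T_e = [S(1−α)/(4σ)]^(1/4) = 269.4 K.
ΔF = Δ[S(1−α)]/4 = (1−0.52)·+70.4/4 = 8.448 W m^-2.
The Planck feedback parameter is 4σT_e³ = 4.436 W m^-2/K.
ΔT₀ = ΔF/λ_P = 8.448/4.436 = 1.90 K.

1.9 K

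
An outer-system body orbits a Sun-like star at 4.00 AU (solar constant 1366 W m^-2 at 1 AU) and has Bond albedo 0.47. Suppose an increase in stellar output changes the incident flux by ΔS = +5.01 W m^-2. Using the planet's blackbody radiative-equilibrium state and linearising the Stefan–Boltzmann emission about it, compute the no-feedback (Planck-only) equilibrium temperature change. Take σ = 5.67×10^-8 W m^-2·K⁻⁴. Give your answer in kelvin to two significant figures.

1.7 kelvin

By the inverse-square law, S = 1366/4.00² = 85.38 W m^-2.
Reference equilibrium: T_e = [S(1−α)/(4σ)]^(1/4) = 118.8 K.
TOA radiative forcing: ΔF = (1−α)ΔS/4 = 0.53·(+5.01)/4 = 0.6638 W m^-2.
The Planck feedback parameter is 4σT_e³ = 0.3807 W m^-2/K.
Hence the no-feedback warming is ΔF/(4σT_e³) = 1.74 K.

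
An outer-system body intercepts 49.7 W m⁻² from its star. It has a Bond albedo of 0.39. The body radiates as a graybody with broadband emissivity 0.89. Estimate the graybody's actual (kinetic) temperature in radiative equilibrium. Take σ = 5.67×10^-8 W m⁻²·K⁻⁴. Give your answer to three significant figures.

111 kelvin

Absorbed flux (global mean): S(1−α)/4 = 49.70·0.61/4 = 7.579 W m⁻².
Radiative balance εσT⁴ = 7.579 gives T = [7.579/(0.89·σ)]^(1/4) = 110.7 K.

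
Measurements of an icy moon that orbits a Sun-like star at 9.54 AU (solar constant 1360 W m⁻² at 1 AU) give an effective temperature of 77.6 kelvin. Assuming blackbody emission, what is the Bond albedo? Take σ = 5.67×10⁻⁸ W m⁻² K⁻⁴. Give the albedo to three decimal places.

Irradiance scales as 1/d², so S = 1360 W m⁻² × (1/9.54)² = 14.94 W m⁻².
Rearranging the radiative balance, α = 1 − 4σT⁴/S.
4σT⁴ = 4·5.67×10⁻⁸·(77.6)⁴ = 8.224 W m⁻².
Hence α = 1 − 8.224/14.94 = 0.4496.

0.450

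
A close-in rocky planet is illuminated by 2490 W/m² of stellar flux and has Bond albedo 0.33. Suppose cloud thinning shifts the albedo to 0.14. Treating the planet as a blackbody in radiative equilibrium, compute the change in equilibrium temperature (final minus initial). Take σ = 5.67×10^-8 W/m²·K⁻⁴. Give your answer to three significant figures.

Before: T₁ = [2490·0.67/(4σ)]^(1/4) = 292.9 K.
Final:   T₂ = [S(1−0.14)/(4σ)]^(1/4) = 311.7 K.
Change: 311.7 − 292.9 = 18.86 K.

18.9 K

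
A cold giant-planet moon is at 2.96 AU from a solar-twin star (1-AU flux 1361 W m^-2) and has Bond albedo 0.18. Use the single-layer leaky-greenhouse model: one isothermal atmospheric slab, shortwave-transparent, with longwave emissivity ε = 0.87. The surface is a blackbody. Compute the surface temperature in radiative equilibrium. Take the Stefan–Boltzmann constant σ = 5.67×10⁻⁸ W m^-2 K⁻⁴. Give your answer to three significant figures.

178 K

By the inverse-square law, S = 1361/2.96² = 155.3 W m^-2.
At the top of the atmosphere, σT_e⁴ = S(1−α)/4 = 31.84 W m^-2, giving T_e = 153.9 K.
For a single slab of emissivity ε, T_s⁴ = 2T_e⁴/(2−ε); thus T_s = 153.9·(1.77)^(1/4) = 177.6 K.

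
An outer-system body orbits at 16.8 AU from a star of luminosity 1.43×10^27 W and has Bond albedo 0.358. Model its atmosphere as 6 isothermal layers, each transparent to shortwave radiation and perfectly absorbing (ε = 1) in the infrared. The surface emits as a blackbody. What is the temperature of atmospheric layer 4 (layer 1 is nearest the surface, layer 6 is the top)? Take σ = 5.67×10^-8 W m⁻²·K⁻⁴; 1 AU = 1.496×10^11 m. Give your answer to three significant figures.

d = 16.8 × 1.496×10^11 m = 2.513×10^12 m.
Flux at the orbit: S = L/(4πd²) = 1.43×10^27/(4π·(2.51×10^12)²) = 18.02 W m⁻².
The effective emission temperature is T_e = [S(1−α)/(4σ)]^¼ = 84.51 K.
Each opaque layer satisfies 2T_j⁴ = T_{j−1}⁴ + T_{j+1}⁴, giving T_k⁴ = (N+1−k)T_e⁴.
T_4 = (3)^(1/4)·84.51 = 111.2 K.

111 K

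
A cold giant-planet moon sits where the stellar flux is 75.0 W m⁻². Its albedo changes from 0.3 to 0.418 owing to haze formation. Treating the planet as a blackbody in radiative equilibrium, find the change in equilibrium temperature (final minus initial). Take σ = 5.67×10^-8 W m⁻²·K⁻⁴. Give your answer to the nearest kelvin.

-6 K

Initial: T₁ = [S(1−0.3)/(4σ)]^(1/4) = 123.3 K.
Final:   T₂ = [S(1−0.418)/(4σ)]^(1/4) = 117.8 K.
ΔT = T₂ − T₁ = -5.563 K.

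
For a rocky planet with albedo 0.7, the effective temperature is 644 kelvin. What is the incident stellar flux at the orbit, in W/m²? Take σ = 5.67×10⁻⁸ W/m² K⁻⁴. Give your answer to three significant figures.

From S(1−α)/4 = σT⁴: S = 4σT⁴/(1−α).
The emitted flux is σT⁴ = 9753 W/m².
So S = 4×9753/(1−0.7) = 1.300×10^5 W/m².

1.30×10^5 W/m²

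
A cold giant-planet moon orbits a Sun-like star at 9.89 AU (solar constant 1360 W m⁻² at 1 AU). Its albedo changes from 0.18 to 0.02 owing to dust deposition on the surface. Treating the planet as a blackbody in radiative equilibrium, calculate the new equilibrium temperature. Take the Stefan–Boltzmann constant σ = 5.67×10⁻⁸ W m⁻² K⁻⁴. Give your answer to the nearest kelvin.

88 K

Flux at the orbit: S = 1360/(9.89)² = 13.90 W m⁻².
With the new albedo, S(1−α₂)/4 = 3.407 W m⁻², so T₂ = 88.04 K.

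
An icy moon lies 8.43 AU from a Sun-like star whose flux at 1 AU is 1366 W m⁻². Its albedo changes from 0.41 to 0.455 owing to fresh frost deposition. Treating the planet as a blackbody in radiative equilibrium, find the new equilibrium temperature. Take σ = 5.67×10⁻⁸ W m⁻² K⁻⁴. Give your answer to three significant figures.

82.4 K

By the inverse-square law, S = 1366/8.43² = 19.22 W m⁻².
With the new albedo, S(1−α₂)/4 = 2.619 W m⁻², so T₂ = 82.44 K.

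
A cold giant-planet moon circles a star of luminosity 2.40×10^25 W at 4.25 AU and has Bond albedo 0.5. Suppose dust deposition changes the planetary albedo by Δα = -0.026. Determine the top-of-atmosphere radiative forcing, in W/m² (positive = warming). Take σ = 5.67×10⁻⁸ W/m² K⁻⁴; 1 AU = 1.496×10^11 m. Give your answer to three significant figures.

Orbital distance: d = 4.25 AU = 6.358×10^11 m.
Flux at the orbit: S = L/(4πd²) = 2.40×10^25/(4π·(6.36×10^11)²) = 4.725 W/m².
TOA radiative forcing: ΔF = −S·Δα/4 = −4.725·(-0.026)/4 = 0.03071 W/m².

0.0307 W/m²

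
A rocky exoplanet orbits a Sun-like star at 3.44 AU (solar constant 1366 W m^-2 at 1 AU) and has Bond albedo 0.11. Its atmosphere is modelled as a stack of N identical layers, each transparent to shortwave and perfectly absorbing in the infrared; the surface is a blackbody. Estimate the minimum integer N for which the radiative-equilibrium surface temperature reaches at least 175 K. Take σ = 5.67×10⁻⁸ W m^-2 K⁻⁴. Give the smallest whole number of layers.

2

By the inverse-square law, S = 1366/3.44² = 115.4 W m^-2.
Top-of-atmosphere balance: σT_e⁴ = S(1−α)/4 = 25.68 W m^-2 → T_e = 145.9 K.
T_s = (N+1)^(1/4)·T_e ≥ 175 K requires N+1 ≥ (T_s/T_e)⁴ = (175/145.9)⁴ = 2.070.
So N ≥ 1.070; the smallest integer is N = 2.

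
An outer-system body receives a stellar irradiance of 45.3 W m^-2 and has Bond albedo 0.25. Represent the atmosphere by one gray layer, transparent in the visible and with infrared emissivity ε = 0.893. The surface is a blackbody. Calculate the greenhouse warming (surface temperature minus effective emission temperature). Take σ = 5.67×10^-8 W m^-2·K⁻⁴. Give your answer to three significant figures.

At the top of the atmosphere, σT_e⁴ = S(1−α)/4 = 8.494 W m^-2, giving T_e = 110.6 K.
Surface balance with a leaky layer gives σT_s⁴ = σT_e⁴·2/(2−ε), so T_s = T_e·[2/(2−0.893)]^(1/4) = 128.3 K.
Greenhouse warming: T_s − T_e = 17.63 K.

17.6 kelvin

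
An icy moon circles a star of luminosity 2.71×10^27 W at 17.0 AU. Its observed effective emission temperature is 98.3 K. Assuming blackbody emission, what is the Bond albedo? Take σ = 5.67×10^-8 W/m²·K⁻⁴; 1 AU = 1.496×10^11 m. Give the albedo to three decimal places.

Orbital distance: d = 17.0 AU = 2.543×10^12 m.
S = L/(4πd²) = 33.34 W/m².
From σT⁴ = S(1−α)/4 we invert for α: 1−α = 4σT⁴/S.
σT⁴ = 5.294 W/m², so 4σT⁴ = 21.18 W/m².
Hence α = 1 − 21.18/33.34 = 0.3649.

0.365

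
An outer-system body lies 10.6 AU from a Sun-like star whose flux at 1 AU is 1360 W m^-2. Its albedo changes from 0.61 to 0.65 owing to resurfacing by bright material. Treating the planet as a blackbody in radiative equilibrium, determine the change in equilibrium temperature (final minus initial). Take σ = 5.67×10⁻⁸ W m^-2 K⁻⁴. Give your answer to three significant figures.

-1.80 K

By the inverse-square law, S = 1360/10.6² = 12.10 W m^-2.
With α = 0.61, T₁ = 67.54 K.
Final:   T₂ = [S(1−0.65)/(4σ)]^(1/4) = 65.74 K.
Change: 65.74 − 67.54 = -1.803 K.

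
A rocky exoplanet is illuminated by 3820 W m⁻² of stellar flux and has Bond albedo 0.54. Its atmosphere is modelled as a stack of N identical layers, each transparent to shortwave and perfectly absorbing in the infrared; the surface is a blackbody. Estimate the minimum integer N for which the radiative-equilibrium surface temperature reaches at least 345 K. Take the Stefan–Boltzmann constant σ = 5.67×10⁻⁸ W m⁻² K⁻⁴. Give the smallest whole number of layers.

1

The effective emission temperature is T_e = [S(1−α)/(4σ)]^¼ = 296.7 K.
Since T_s⁴ = (N+1)T_e⁴, we need N ≥ (T_s/T_e)⁴ − 1 = 0.829.
So N ≥ 0.829; the smallest integer is N = 1.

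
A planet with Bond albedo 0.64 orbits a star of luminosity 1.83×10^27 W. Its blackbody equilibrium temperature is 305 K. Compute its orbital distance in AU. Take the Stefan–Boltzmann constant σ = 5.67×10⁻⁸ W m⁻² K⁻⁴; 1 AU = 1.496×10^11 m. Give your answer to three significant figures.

Energy balance gives S = 4σT⁴/(1−α) = 5452 W m⁻².
From L = 4πd²S, d = √(1.83×10^27/(4π·5452)) = 1.634×10^11 m = 1.092 AU.

1.09 AU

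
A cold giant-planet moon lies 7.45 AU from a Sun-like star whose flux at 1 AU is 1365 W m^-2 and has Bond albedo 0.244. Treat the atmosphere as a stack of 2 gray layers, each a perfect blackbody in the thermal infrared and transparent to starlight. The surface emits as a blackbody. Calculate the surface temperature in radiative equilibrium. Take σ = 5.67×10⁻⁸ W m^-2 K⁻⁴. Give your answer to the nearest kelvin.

Flux at the orbit: S = 1365/(7.45)² = 24.59 W m^-2.
The effective emission temperature is T_e = [S(1−α)/(4σ)]^¼ = 95.15 K.
With N = 2 opaque layers, T_s = (N+1)^(1/4)·T_e = 3^(1/4)·95.15 = 125.2 K.

125 kelvin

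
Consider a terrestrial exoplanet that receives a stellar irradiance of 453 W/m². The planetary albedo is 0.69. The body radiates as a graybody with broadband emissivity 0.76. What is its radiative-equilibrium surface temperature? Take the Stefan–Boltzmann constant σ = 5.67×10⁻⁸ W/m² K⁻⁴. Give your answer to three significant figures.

The planet absorbs (1−α)S over its disc πR² and re-emits over 4πR², so the mean absorbed flux is (1−0.69)·453.0/4 = 35.11 W/m².
Radiative balance εσT⁴ = 35.11 gives T = [35.11/(0.76·σ)]^(1/4) = 168.9 K.

169 K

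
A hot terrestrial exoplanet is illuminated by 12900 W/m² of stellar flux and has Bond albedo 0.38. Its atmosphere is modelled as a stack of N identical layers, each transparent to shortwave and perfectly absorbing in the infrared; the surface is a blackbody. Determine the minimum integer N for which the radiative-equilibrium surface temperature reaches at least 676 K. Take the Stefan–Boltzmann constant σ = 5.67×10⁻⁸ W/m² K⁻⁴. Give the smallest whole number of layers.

5

The effective emission temperature is T_e = [S(1−α)/(4σ)]^¼ = 433.3 K.
Need (N+1)T_e⁴ ≥ T_s⁴, i.e. N+1 ≥ (676/433.3)⁴ = 5.922.
So N ≥ 4.922; the smallest integer is N = 5.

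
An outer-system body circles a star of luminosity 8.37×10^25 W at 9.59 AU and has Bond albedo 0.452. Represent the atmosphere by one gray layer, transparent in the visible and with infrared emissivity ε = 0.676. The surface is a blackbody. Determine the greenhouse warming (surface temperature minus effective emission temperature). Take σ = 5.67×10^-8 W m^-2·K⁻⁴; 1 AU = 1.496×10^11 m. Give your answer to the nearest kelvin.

Orbital distance: d = 9.59 AU = 1.435×10^12 m.
S = L/(4πd²) = 3.236 W m^-2.
At the top of the atmosphere, σT_e⁴ = S(1−α)/4 = 0.4433 W m^-2, giving T_e = 52.88 K.
For a single slab of emissivity ε, T_s⁴ = 2T_e⁴/(2−ε); thus T_s = 52.88·(1.511)^(1/4) = 58.62 K.
The atmosphere warms the surface by 5.744 K.

6 kelvin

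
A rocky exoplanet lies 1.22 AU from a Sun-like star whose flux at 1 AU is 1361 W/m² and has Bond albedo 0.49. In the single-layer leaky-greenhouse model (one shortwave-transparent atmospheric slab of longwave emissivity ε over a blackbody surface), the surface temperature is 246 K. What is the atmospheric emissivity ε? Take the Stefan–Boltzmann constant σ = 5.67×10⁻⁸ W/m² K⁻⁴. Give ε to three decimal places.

By the inverse-square law, S = 1361/1.22² = 914.4 W/m².
First, T_e = [914.4·(1−0.49)/(4σ)]^(1/4) = 212.9 K.
Inverting T_s⁴ = 2T_e⁴/(2−ε): (T_e/T_s)⁴ = 0.5615, so ε = 2(1 − 0.5615) = 0.8771.

0.877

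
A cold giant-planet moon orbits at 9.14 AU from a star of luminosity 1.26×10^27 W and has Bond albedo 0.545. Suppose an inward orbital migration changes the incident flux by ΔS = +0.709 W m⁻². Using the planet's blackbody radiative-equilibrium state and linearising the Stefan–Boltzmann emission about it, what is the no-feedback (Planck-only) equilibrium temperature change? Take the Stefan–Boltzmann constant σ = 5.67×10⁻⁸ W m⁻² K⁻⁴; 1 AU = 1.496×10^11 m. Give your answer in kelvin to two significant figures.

0.34 K

Orbital distance: d = 9.14 AU = 1.367×10^12 m.
Spreading L over a sphere of radius d: S = 1.26×10^27/(4π·1.37×10^12²) = 53.63 W m⁻².
The baseline emission temperature is T_e = 101.8 K.
Only a fraction (1−α) is absorbed and it's spread over 4πR², so ΔF = (1−α)ΔS/4 = 0.08065 W m⁻².
Linearising σT⁴ gives d(σT⁴)/dT = 4σT_e³ = 0.2396 W m⁻² per K.
ΔT₀ = ΔF/λ_P = 0.08065/0.2396 = 0.337 K.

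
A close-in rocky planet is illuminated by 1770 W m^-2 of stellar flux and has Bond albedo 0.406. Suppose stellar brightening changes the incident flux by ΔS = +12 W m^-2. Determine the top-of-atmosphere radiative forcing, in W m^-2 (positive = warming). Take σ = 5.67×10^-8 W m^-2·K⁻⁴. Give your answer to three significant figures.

Only a fraction (1−α) is absorbed and it's spread over 4πR², so ΔF = (1−α)ΔS/4 = 1.782 W m^-2.

1.78 W m^-2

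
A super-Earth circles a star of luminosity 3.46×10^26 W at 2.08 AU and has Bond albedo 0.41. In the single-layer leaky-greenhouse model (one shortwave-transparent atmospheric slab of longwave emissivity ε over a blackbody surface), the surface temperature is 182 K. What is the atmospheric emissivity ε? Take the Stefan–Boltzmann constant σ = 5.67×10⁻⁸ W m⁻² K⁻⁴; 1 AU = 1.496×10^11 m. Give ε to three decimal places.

Orbital distance: d = 2.08 AU = 3.112×10^11 m.
S = L/(4πd²) = 284.4 W m⁻².
Effective temperature: T_e = [S(1−α)/(4σ)]^(1/4) = 164.9 K.
T_s⁴ = T_e⁴·2/(2−ε) → ε = 2 − 2(T_e/T_s)⁴ = 2 − 2·(164.9/182)⁴ = 0.6516.

0.652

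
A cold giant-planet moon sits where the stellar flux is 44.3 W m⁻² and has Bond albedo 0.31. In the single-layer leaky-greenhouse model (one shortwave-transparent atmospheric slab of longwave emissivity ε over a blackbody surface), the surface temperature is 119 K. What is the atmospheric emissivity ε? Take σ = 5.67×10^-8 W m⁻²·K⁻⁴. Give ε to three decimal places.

First, T_e = [44.30·(1−0.31)/(4σ)]^(1/4) = 107.7 K.
T_s⁴ = T_e⁴·2/(2−ε) → ε = 2 − 2(T_e/T_s)⁴ = 2 − 2·(107.7/119)⁴ = 0.6558.

0.656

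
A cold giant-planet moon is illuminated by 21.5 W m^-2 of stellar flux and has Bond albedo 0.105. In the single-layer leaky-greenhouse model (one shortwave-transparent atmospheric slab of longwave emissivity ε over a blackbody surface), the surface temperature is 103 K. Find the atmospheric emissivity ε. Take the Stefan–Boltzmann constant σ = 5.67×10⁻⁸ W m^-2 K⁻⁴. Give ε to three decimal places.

Effective temperature: T_e = [S(1−α)/(4σ)]^(1/4) = 95.97 K.
Since (2−ε)/2 = (T_e/T_s)⁴ = 0.7538, ε = 0.4924.

0.492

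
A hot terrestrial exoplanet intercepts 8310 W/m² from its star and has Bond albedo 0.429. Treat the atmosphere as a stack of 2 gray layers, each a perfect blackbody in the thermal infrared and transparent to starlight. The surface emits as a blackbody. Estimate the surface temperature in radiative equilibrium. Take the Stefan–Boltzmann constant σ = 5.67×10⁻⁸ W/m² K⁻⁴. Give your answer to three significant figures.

Top-of-atmosphere balance: σT_e⁴ = S(1−α)/4 = 1186 W/m² → T_e = 380.3 K.
Layer-by-layer balance gives σT_s⁴ = (N+1)σT_e⁴, so T_s = 3^¼·380.3 = 500.5 K.

501 kelvin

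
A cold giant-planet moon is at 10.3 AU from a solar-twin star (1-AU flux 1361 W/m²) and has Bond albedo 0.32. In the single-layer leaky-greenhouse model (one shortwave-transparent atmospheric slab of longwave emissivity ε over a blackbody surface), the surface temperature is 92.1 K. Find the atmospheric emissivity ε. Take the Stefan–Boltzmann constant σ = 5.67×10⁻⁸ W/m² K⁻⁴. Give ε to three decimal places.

Irradiance scales as 1/d², so S = 1361 W/m² × (1/10.3)² = 12.83 W/m².
Effective temperature: T_e = [S(1−α)/(4σ)]^(1/4) = 78.75 K.
Since (2−ε)/2 = (T_e/T_s)⁴ = 0.5346, ε = 0.9308.

0.931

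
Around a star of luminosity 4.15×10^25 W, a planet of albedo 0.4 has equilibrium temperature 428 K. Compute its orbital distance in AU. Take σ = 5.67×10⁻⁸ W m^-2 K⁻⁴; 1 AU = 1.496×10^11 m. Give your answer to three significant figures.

Energy balance gives S = 4σT⁴/(1−α) = 12680 W m^-2.
S = L/(4πd²) → d = √(L/4πS) = √(4.15×10^25/(4π·12680)) = 1.614×10^10 m = 0.1079 AU.

0.108 AU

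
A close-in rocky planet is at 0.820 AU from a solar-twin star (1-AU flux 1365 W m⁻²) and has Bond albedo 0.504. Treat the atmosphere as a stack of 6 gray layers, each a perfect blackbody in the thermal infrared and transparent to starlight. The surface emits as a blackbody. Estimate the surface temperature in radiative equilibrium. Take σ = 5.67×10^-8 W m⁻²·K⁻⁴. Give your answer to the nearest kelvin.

420 K

By the inverse-square law, S = 1365/0.820² = 2030 W m⁻².
The effective emission temperature is T_e = [S(1−α)/(4σ)]^¼ = 258.1 K.
For an N-layer opaque stack, T_s⁴ = (N+1)T_e⁴, hence T_s = (7)^(1/4)×258.1 K = 419.9 K.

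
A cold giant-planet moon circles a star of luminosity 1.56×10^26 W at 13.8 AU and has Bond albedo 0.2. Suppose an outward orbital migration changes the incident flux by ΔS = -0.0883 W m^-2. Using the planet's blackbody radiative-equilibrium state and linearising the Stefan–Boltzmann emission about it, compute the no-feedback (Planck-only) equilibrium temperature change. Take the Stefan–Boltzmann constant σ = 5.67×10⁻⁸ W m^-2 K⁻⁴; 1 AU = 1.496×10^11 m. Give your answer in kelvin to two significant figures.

-0.43 kelvin

d = 13.8 × 1.496×10^11 m = 2.064×10^12 m.
Spreading L over a sphere of radius d: S = 1.56×10^26/(4π·2.06×10^12²) = 2.913 W m^-2.
Reference equilibrium: T_e = [S(1−α)/(4σ)]^(1/4) = 56.62 K.
TOA radiative forcing: ΔF = (1−α)ΔS/4 = 0.8·(-0.0883)/4 = -0.01766 W m^-2.
The Planck feedback parameter is 4σT_e³ = 0.04116 W m^-2/K.
ΔT₀ = ΔF/λ_P = -0.01766/0.04116 = -0.429 K.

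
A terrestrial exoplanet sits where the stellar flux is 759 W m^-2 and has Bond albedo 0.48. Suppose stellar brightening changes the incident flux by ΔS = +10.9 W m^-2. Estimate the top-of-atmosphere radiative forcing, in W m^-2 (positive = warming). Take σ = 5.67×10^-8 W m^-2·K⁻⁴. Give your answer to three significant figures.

1.42 W m^-2

ΔF = Δ[S(1−α)]/4 = (1−0.48)·+10.9/4 = 1.417 W m^-2.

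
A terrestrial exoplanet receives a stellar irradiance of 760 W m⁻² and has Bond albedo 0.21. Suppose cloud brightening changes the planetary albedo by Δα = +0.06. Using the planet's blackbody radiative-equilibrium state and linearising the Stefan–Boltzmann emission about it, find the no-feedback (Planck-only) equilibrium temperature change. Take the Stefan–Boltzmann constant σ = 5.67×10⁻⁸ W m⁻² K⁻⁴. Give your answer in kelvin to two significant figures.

Reference equilibrium: T_e = [S(1−α)/(4σ)]^(1/4) = 226.8 K.
TOA radiative forcing: ΔF = −S·Δα/4 = −760.0·(+0.06)/4 = -11.40 W m⁻².
Linearising σT⁴ gives d(σT⁴)/dT = 4σT_e³ = 2.647 W m⁻² per K.
ΔT₀ = ΔF/λ_P = -11.40/2.647 = -4.31 K.

-4.3 K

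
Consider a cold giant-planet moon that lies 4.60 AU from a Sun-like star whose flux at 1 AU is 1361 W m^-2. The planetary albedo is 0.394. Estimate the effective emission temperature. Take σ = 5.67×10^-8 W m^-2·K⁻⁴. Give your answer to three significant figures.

By the inverse-square law, S = 1361/4.60² = 64.32 W m^-2.
The planet absorbs (1−α)S over its disc πR² and re-emits over 4πR², so the mean absorbed flux is (1−0.394)·64.32/4 = 9.744 W m^-2.
Balancing against σT⁴: T = (9.744/5.67×10⁻⁸)^(1/4) = 114.5 K.

114 kelvin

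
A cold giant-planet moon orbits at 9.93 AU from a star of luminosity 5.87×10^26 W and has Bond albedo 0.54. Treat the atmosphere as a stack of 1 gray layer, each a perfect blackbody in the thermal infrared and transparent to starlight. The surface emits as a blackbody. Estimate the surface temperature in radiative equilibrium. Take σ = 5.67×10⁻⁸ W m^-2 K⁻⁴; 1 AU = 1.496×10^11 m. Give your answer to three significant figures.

96.3 K

Orbital distance: d = 9.93 AU = 1.486×10^12 m.
S = L/(4πd²) = 21.17 W m^-2.
OLR = S(1−α)/4 = 2.434 W m^-2; the top layer radiates at T_e = 80.95 K.
Layer-by-layer balance gives σT_s⁴ = (N+1)σT_e⁴, so T_s = 2^¼·80.95 = 96.26 K.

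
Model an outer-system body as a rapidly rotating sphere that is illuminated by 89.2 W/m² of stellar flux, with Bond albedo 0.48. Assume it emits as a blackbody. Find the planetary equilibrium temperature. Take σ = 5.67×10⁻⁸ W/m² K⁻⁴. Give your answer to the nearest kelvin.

120 K

Averaging over the sphere, the absorbed flux is S(1−α)/4 = 11.60 W/m².
Balancing against σT⁴: T = (11.60/5.67×10⁻⁸)^(1/4) = 119.6 K.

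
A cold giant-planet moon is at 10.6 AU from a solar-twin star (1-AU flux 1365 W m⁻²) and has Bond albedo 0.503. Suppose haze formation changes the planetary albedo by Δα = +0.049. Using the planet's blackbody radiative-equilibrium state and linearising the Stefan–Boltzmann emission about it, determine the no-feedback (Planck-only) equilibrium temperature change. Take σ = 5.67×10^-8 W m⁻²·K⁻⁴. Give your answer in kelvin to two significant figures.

By the inverse-square law, S = 1365/10.6² = 12.15 W m⁻².
The baseline emission temperature is T_e = 71.83 K.
ΔF = −(S/4)Δα = −(12.15/4)×(+0.049) = -0.1488 W m⁻².
Linearising σT⁴ gives d(σT⁴)/dT = 4σT_e³ = 0.08406 W m⁻² per K.
ΔT₀ = ΔF/λ_P = -0.1488/0.08406 = -1.77 K.

-1.8 kelvin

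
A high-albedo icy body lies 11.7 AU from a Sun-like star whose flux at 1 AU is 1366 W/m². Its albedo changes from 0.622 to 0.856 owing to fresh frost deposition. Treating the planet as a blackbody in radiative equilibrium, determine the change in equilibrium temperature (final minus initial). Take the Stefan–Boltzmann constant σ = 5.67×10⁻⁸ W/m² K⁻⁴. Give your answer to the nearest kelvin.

Irradiance scales as 1/d², so S = 1366 W/m² × (1/11.7)² = 9.979 W/m².
With α = 0.622, T₁ = 63.86 K.
After:  T₂ = [9.979·0.144/(4σ)]^(1/4) = 50.17 K.
Change: 50.17 − 63.86 = -13.69 K.

-14 K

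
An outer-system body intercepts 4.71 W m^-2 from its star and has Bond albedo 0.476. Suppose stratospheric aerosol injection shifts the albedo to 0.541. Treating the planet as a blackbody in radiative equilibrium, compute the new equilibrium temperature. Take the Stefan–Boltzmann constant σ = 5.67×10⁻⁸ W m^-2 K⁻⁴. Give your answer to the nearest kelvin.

56 K

T₂ = [S(1−α₂)/(4σ)]^(1/4) = [4.710·0.459/(4σ)]^(1/4) = 55.56 K.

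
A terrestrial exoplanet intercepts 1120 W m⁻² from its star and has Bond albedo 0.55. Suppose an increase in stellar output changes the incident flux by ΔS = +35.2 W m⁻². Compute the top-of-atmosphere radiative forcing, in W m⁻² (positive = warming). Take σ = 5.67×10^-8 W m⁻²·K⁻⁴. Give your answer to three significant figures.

ΔF = Δ[S(1−α)]/4 = (1−0.55)·+35.2/4 = 3.960 W m⁻².

3.96 W m⁻²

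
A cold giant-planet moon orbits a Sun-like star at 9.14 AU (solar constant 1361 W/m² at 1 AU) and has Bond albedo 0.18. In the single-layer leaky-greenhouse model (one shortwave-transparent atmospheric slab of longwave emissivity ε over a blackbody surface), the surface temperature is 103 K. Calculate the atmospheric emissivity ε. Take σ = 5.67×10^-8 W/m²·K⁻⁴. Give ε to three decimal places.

0.953

Flux at the orbit: S = 1361/(9.14)² = 16.29 W/m².
TOA balance gives T_e = 87.61 K.
Since (2−ε)/2 = (T_e/T_s)⁴ = 0.5233, ε = 0.9533.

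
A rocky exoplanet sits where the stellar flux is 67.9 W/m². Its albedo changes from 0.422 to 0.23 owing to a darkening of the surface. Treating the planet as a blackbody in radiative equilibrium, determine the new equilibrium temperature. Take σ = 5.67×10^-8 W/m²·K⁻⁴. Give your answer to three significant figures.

123 K

With the new albedo, S(1−α₂)/4 = 13.07 W/m², so T₂ = 123.2 K.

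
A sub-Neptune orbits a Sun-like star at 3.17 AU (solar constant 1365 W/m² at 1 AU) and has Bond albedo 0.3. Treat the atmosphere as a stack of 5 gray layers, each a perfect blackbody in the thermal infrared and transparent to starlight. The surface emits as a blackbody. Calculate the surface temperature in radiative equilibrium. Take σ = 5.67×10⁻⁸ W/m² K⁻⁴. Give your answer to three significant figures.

Flux at the orbit: S = 1365/(3.17)² = 135.8 W/m².
OLR = S(1−α)/4 = 23.77 W/m²; the top layer radiates at T_e = 143.1 K.
Layer-by-layer balance gives σT_s⁴ = (N+1)σT_e⁴, so T_s = 6^¼·143.1 = 224.0 K.

224 K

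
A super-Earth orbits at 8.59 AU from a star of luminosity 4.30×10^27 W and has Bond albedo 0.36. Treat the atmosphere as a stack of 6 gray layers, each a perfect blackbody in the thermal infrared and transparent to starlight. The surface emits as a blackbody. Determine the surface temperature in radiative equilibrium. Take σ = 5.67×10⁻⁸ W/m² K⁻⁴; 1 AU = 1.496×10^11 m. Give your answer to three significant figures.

d = 8.59 × 1.496×10^11 m = 1.285×10^12 m.
S = L/(4πd²) = 207.2 W/m².
The effective emission temperature is T_e = [S(1−α)/(4σ)]^¼ = 155.5 K.
Layer-by-layer balance gives σT_s⁴ = (N+1)σT_e⁴, so T_s = 7^¼·155.5 = 252.9 K.

253 kelvin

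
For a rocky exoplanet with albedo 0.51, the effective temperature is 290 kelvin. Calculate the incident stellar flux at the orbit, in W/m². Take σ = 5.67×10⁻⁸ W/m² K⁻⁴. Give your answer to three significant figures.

3270 W/m²

From S(1−α)/4 = σT⁴: S = 4σT⁴/(1−α).
σT⁴ = 5.67×10⁻⁸·(290)⁴ = 401.0 W/m².
So S = 4×401.0/(1−0.51) = 3274 W/m².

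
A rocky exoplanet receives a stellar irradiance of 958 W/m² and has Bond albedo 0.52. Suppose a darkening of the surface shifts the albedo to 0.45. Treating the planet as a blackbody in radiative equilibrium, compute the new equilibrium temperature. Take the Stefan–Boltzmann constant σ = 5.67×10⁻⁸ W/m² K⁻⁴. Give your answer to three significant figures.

220 kelvin

New equilibrium: T₂ = [(1−0.45)·958.0/(4σ)]^(1/4) = 219.5 K.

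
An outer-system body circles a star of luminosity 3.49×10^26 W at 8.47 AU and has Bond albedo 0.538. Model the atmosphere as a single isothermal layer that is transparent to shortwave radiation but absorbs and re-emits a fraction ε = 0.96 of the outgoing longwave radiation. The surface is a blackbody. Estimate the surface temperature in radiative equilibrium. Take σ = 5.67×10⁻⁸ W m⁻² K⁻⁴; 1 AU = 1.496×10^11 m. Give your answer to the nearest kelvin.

91 K

Orbital distance: d = 8.47 AU = 1.267×10^12 m.
Flux at the orbit: S = L/(4πd²) = 3.49×10^26/(4π·(1.27×10^12)²) = 17.30 W m⁻².
At the top of the atmosphere, σT_e⁴ = S(1−α)/4 = 1.998 W m⁻², giving T_e = 77.05 K.
The surface balance (absorbed SW + ε·downward IR = σT_s⁴) with T_a⁴ = T_s⁴/2 reduces to T_s = T_e·[2/(2−ε)]^¼ = 90.73 K.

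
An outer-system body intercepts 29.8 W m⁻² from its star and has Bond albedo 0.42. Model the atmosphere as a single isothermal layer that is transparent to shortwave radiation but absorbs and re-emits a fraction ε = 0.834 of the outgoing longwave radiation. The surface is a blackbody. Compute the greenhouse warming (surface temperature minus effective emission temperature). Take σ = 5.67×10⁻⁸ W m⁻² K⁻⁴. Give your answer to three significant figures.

13.5 K

Effective emission temperature (TOA balance): σT_e⁴ = S(1−α)/4 = 4.321 W m⁻² → T_e = 93.43 K.
For a single slab of emissivity ε, T_s⁴ = 2T_e⁴/(2−ε); thus T_s = 93.43·(1.715)^(1/4) = 106.9 K.
The atmosphere warms the surface by 13.49 K.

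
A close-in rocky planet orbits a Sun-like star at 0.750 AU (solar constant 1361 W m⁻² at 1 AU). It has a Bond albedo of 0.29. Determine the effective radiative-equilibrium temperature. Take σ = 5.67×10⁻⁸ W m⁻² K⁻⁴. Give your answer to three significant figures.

295 K

Flux at the orbit: S = 1361/(0.750)² = 2420 W m⁻².
Averaging over the sphere, the absorbed flux is S(1−α)/4 = 429.5 W m⁻².
Balancing against σT⁴: T = (429.5/5.67×10⁻⁸)^(1/4) = 295.0 K.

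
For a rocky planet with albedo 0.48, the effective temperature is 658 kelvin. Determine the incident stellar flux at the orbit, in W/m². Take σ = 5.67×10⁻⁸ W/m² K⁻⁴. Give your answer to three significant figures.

Invert the energy balance for S: S = 4σT⁴/(1−α).
σT⁴ = 5.67×10⁻⁸·(658)⁴ = 10630 W/m².
S = 4·10630/0.52 = 81760 W/m².

81800 W/m²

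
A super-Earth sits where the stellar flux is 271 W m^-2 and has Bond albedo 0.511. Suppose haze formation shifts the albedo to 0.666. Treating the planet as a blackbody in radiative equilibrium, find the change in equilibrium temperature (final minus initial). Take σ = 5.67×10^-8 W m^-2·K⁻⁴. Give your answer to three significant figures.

-14.1 kelvin

With α = 0.511, T₁ = 155.5 K.
Final:   T₂ = [S(1−0.666)/(4σ)]^(1/4) = 141.3 K.
Change: 141.3 − 155.5 = -14.13 K.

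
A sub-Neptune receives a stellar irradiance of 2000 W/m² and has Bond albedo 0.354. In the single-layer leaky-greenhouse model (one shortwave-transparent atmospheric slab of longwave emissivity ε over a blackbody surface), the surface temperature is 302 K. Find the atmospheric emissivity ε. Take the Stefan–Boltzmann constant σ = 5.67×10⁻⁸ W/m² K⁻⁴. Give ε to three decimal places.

0.630

First, T_e = [2000·(1−0.354)/(4σ)]^(1/4) = 274.7 K.
T_s⁴ = T_e⁴·2/(2−ε) → ε = 2 − 2(T_e/T_s)⁴ = 2 − 2·(274.7/302)⁴ = 0.6303.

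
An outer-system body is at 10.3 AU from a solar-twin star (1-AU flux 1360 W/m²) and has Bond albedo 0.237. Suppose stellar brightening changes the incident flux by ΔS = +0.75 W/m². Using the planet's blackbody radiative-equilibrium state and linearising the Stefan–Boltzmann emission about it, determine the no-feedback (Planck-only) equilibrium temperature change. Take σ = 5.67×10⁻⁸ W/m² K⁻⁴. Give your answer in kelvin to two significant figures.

1.2 K

By the inverse-square law, S = 1360/10.3² = 12.82 W/m².
Reference equilibrium: T_e = [S(1−α)/(4σ)]^(1/4) = 81.04 K.
Only a fraction (1−α) is absorbed and it's spread over 4πR², so ΔF = (1−α)ΔS/4 = 0.1431 W/m².
The Planck feedback parameter is 4σT_e³ = 0.1207 W/m²/K.
So ΔT₀ = 0.1431/0.1207 = 1.19 K.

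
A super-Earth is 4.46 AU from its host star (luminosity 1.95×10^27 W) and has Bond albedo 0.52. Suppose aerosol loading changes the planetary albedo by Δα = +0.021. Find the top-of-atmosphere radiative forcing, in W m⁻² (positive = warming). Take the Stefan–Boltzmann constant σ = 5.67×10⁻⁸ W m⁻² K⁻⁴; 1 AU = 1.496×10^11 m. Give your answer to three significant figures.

-1.83 W m⁻²

d = 4.46 × 1.496×10^11 m = 6.672×10^11 m.
S = L/(4πd²) = 348.6 W m⁻².
ΔF = −(S/4)Δα = −(348.6/4)×(+0.021) = -1.830 W m⁻².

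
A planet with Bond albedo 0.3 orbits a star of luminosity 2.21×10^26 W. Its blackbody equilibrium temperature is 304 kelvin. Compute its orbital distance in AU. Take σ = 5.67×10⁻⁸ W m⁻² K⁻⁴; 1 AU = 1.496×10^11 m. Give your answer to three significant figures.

Required flux: S = 4σT⁴/(1−α) = 2767 W m⁻².
Then d = [L/(4πS)]^(1/2) = 7.972×10^10 m, i.e. 0.5329 AU.

0.533 AU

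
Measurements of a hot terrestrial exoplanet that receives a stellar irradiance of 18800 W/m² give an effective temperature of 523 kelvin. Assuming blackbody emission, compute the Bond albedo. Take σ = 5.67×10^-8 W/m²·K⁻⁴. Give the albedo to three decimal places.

0.097

Rearranging the radiative balance, α = 1 − 4σT⁴/S.
σT⁴ = 4242 W/m², so 4σT⁴ = 16970 W/m².
1−α = 16970/18800 = 0.9026, so α = 0.0974.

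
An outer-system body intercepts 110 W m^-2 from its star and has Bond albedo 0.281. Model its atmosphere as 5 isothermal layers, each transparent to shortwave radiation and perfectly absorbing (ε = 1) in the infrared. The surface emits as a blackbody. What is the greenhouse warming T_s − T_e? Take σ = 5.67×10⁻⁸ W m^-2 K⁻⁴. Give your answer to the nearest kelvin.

77 kelvin

Top-of-atmosphere balance: σT_e⁴ = S(1−α)/4 = 19.77 W m^-2 → T_e = 136.7 K.
T_s = (N+1)^(1/4)·T_e = 213.9 K.
Warming: T_s − T_e = 77.22 K.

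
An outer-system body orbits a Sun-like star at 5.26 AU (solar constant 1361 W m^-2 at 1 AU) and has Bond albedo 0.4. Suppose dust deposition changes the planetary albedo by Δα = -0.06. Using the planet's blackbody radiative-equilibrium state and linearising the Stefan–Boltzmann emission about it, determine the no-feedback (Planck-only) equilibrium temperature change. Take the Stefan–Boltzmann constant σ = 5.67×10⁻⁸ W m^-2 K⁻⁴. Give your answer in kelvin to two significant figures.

2.7 K

Flux at the orbit: S = 1361/(5.26)² = 49.19 W m^-2.
Reference equilibrium: T_e = [S(1−α)/(4σ)]^(1/4) = 106.8 K.
The change in absorbed flux is Δ[S(1−α)/4] = −SΔα/4 = 0.7379 W m^-2.
The Planck feedback parameter is 4σT_e³ = 0.2763 W m^-2/K.
Hence the no-feedback warming is ΔF/(4σT_e³) = 2.67 K.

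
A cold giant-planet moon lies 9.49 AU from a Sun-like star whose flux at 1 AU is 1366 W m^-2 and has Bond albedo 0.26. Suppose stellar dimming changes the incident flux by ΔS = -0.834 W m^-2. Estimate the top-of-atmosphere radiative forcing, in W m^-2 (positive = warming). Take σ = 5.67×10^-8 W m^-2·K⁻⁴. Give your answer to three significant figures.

-0.154 W m^-2

Irradiance scales as 1/d², so S = 1366 W m^-2 × (1/9.49)² = 15.17 W m^-2.
ΔF = Δ[S(1−α)]/4 = (1−0.26)·-0.834/4 = -0.1543 W m^-2.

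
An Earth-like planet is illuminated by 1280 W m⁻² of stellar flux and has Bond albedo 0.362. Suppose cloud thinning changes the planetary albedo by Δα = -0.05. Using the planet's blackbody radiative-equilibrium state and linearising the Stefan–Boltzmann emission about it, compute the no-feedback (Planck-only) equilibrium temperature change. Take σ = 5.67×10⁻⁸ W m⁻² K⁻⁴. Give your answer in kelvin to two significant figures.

Reference equilibrium: T_e = [S(1−α)/(4σ)]^(1/4) = 245.0 K.
TOA radiative forcing: ΔF = −S·Δα/4 = −1280·(-0.05)/4 = 16.00 W m⁻².
Linearising σT⁴ gives d(σT⁴)/dT = 4σT_e³ = 3.334 W m⁻² per K.
So ΔT₀ = 16.00/3.334 = 4.80 K.

4.8 kelvin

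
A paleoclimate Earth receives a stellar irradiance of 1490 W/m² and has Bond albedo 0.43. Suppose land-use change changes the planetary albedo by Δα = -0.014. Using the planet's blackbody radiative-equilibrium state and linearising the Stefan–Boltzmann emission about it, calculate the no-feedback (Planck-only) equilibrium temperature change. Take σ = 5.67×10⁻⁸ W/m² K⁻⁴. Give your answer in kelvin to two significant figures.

1.5 K

Reference equilibrium: T_e = [S(1−α)/(4σ)]^(1/4) = 247.4 K.
The change in absorbed flux is Δ[S(1−α)/4] = −SΔα/4 = 5.215 W/m².
Planck response: λ_P = 4σT_e³ = 4·5.67×10⁻⁸·(247.4)³ = 3.433 W/m²/K.
So ΔT₀ = 5.215/3.433 = 1.52 K.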